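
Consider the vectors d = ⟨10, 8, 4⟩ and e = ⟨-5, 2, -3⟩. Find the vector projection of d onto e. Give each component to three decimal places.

(6.053, -2.421, 3.632)

d · e = 10·(-5) + 8·2 + 4·(-3) = -50 + 16 - 12 = -46
|e|² = 25 + 4 + 9 = 38
proj_e d = (-46/38) · (-5, 2, -3) ≈ (6.053, -2.421, 3.632)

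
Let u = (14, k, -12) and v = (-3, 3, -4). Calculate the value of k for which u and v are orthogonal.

u · v = 14·(-3) + k·3 + (-12)·(-4) = 6 + 3k
Set equal to 0: 3k = -6, so k = -2.

-2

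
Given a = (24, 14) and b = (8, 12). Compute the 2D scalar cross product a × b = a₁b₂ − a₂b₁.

176

24·12 - 14·8 = 288 - 112 = 176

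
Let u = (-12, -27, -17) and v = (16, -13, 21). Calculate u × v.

i: (-27)·21 - (-17)·(-13) = -567 - 221 = -788
j: (-17)·16 - (-12)·21 = -272 - (-252) = -20
k: (-12)·(-13) - (-27)·16 = 156 - (-432) = 588
u × v = (-788, -20, 588)

(-788, -20, 588)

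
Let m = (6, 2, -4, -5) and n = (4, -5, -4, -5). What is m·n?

m · n = 6·4 + 2·(-5) + (-4)·(-4) + (-5)·(-5) = 24 - 10 + 16 + 25 = 55

55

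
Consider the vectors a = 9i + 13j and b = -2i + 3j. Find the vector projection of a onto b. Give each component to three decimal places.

(-3.231, 4.846)

a · b = 9·(-2) + 13·3 = -18 + 39 = 21
|b|² = 4 + 9 = 13
proj_b a = (21/13) · (-2, 3) ≈ (-3.231, 4.846)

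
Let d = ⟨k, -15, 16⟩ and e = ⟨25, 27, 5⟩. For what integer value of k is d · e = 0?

13

d · e = k·25 + (-15)·27 + 16·5 = -325 + 25k
Set equal to 0: 25k = 325, so k = 13.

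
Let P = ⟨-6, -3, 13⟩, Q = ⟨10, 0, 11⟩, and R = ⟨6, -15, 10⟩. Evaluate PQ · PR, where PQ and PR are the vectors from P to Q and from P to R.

162

PQ = Q − P = (16, 3, -2)
PR = R − P = (12, -12, -3)
PQ · PR = 16·12 + 3·(-12) + (-2)·(-3) = 192 - 36 + 6 = 162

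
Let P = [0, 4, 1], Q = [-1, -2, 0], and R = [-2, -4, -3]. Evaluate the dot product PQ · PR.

54

PQ = Q − P = (-1, -6, -1)
PR = R − P = (-2, -8, -4)
PQ · PR = (-1)·(-2) + (-6)·(-8) + (-1)·(-4) = 2 + 48 + 4 = 54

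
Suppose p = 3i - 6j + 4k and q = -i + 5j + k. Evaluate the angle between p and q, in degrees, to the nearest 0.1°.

135.6

p · q = 3·(-1) + (-6)·5 + 4·1 = -3 - 30 + 4 = -29
|p|² = 9 + 36 + 16 = 61,  |p| = √61 ≈ 7.810250
|q|² = 1 + 25 + 1 = 27,  |q| = √27 ≈ 5.196152
cos θ = -29 / (7.810250 · 5.196152) ≈ -0.71458
θ = arccos(-0.71458) ≈ 135.6°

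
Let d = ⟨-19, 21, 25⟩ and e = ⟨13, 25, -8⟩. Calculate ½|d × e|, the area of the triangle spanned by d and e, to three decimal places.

551.879

i: 21·(-8) - 25·25 = -168 - 625 = -793
j: 25·13 - (-19)·(-8) = 325 - 152 = 173
k: (-19)·25 - 21·13 = -475 - 273 = -748
d × e = (-793, 173, -748)
|d × e| = √((-793)² + 173² + (-748)²) = √1218282 ≈ 1103.7581
area = ½ · 1103.7581 ≈ 551.879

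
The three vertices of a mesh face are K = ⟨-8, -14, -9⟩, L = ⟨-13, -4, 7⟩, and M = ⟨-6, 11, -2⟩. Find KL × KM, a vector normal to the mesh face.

KL = (-5, 10, 16)
KM = (2, 25, 7)
i: 10·7 - 16·25 = 70 - 400 = -330
j: 16·2 - (-5)·7 = 32 - (-35) = 67
k: (-5)·25 - 10·2 = -125 - 20 = -145
KL × KM = (-330, 67, -145)

(-330, 67, -145)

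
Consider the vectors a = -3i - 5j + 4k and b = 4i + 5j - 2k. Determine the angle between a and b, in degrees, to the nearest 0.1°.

161.6

a · b = (-3)·4 + (-5)·5 + 4·(-2) = -12 - 25 - 8 = -45
|a|² = 9 + 25 + 16 = 50,  |a| = √50 ≈ 7.071068
|b|² = 16 + 25 + 4 = 45,  |b| = √45 ≈ 6.708204
cos θ = -45 / (7.071068 · 6.708204) ≈ -0.94868
θ = arccos(-0.94868) ≈ 161.6°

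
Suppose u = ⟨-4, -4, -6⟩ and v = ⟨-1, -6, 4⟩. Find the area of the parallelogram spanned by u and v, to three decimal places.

59.900

i: (-4)·4 - (-6)·(-6) = -16 - 36 = -52
j: (-6)·(-1) - (-4)·4 = 6 - (-16) = 22
k: (-4)·(-6) - (-4)·(-1) = 24 - 4 = 20
u × v = (-52, 22, 20)
|u × v| = √((-52)² + 22² + 20²) = √3588 ≈ 59.8999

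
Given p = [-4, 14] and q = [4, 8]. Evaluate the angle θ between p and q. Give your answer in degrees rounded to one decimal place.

42.5

p · q = (-4)·4 + 14·8 = -16 + 112 = 96
|p|² = 16 + 196 = 212,  |p| = √212 ≈ 14.560220
|q|² = 16 + 64 = 80,  |q| = √80 ≈ 8.944272
cos θ = 96 / (14.560220 · 8.944272) ≈ 0.73715
θ = arccos(0.73715) ≈ 42.5°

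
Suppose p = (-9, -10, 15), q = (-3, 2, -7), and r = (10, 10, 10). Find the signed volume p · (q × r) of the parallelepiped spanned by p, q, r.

q × r:
i: 2·10 - (-7)·10 = 20 - (-70) = 90
j: (-7)·10 - (-3)·10 = -70 - (-30) = -40
k: (-3)·10 - 2·10 = -30 - 20 = -50
q × r = (90, -40, -50)
p · (q × r) = (-9)·90 + (-10)·(-40) + 15·(-50) = -810 + 400 - 750 = -1160

-1160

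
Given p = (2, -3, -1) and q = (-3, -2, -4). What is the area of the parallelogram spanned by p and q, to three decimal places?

19.748

i: (-3)·(-4) - (-1)·(-2) = 12 - 2 = 10
j: (-1)·(-3) - 2·(-4) = 3 - (-8) = 11
k: 2·(-2) - (-3)·(-3) = -4 - 9 = -13
p × q = (10, 11, -13)
|p × q| = √(10² + 11² + (-13)²) = √390 ≈ 19.7484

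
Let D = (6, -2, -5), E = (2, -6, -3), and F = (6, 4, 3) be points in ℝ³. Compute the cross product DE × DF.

(-44, 32, -24)

DE = (-4, -4, 2)
DF = (0, 6, 8)
i: (-4)·8 - 2·6 = -32 - 12 = -44
j: 2·0 - (-4)·8 = 0 - (-32) = 32
k: (-4)·6 - (-4)·0 = -24 - 0 = -24
DE × DF = (-44, 32, -24)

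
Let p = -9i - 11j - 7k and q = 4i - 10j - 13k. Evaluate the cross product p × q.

(73, -145, 134)

i: (-11)·(-13) - (-7)·(-10) = 143 - 70 = 73
j: (-7)·4 - (-9)·(-13) = -28 - 117 = -145
k: (-9)·(-10) - (-11)·4 = 90 - (-44) = 134
p × q = (73, -145, 134)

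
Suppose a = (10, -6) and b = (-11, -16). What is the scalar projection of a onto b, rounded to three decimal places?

a · b = 10·(-11) + (-6)·(-16) = -110 + 96 = -14
|b| = √(121 + 256) = √377 ≈ 19.4165
comp_b a = -14 / √377 ≈ -0.721

-0.721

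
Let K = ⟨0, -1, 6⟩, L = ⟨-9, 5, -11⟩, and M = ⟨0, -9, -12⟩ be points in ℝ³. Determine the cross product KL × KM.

KL = (-9, 6, -17)
KM = (0, -8, -18)
i: 6·(-18) - (-17)·(-8) = -108 - 136 = -244
j: (-17)·0 - (-9)·(-18) = 0 - 162 = -162
k: (-9)·(-8) - 6·0 = 72 - 0 = 72
KL × KM = (-244, -162, 72)

(-244, -162, 72)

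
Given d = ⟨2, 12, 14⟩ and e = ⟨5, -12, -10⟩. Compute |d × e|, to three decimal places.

i: 12·(-10) - 14·(-12) = -120 - (-168) = 48
j: 14·5 - 2·(-10) = 70 - (-20) = 90
k: 2·(-12) - 12·5 = -24 - 60 = -84
d × e = (48, 90, -84)
|d × e| = √(48² + 90² + (-84)²) = √17460 ≈ 132.1363

132.136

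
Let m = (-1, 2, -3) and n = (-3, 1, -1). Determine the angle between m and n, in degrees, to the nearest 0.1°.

49.9

m · n = (-1)·(-3) + 2·1 + (-3)·(-1) = 3 + 2 + 3 = 8
|m|² = 1 + 4 + 9 = 14,  |m| = √14 ≈ 3.741657
|n|² = 9 + 1 + 1 = 11,  |n| = √11 ≈ 3.316625
cos θ = 8 / (3.741657 · 3.316625) ≈ 0.64466
θ = arccos(0.64466) ≈ 49.9°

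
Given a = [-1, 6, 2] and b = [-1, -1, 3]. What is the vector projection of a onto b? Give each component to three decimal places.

(-0.091, -0.091, 0.273)

a · b = (-1)·(-1) + 6·(-1) + 2·3 = 1 - 6 + 6 = 1
|b|² = 1 + 1 + 9 = 11
proj_b a = (1/11) · (-1, -1, 3) ≈ (-0.091, -0.091, 0.273)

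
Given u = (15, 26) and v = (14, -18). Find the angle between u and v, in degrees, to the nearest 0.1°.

u · v = 15·14 + 26·(-18) = 210 - 468 = -258
|u|² = 225 + 676 = 901,  |u| = √901 ≈ 30.016662
|v|² = 196 + 324 = 520,  |v| = √520 ≈ 22.803509
cos θ = -258 / (30.016662 · 22.803509) ≈ -0.37693
θ = arccos(-0.37693) ≈ 112.1°

112.1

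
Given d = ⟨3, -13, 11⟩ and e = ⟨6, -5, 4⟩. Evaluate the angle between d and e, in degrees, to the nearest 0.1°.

33.2

d · e = 3·6 + (-13)·(-5) + 11·4 = 18 + 65 + 44 = 127
|d|² = 9 + 169 + 121 = 299,  |d| = √299 ≈ 17.291616
|e|² = 36 + 25 + 16 = 77,  |e| = √77 ≈ 8.774964
cos θ = 127 / (17.291616 · 8.774964) ≈ 0.83699
θ = arccos(0.83699) ≈ 33.2°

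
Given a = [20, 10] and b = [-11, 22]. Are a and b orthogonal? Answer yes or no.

a · b = 20·(-11) + 10·22 = -220 + 220 = 0
Zero, so the vectors are orthogonal.

yes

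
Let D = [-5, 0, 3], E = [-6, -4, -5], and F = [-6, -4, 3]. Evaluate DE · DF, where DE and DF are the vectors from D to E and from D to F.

DE = E − D = (-1, -4, -8)
DF = F − D = (-1, -4, 0)
DE · DF = (-1)·(-1) + (-4)·(-4) + (-8)·0 = 1 + 16 + 0 = 17

17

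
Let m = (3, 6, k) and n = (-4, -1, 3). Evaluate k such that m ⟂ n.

m · n = 3·(-4) + 6·(-1) + k·3 = -18 + 3k
Set equal to 0: 3k = 18, so k = 6.

6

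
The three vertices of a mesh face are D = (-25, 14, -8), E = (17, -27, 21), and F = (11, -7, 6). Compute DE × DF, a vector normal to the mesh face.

(35, 456, 594)

DE = (42, -41, 29)
DF = (36, -21, 14)
i: (-41)·14 - 29·(-21) = -574 - (-609) = 35
j: 29·36 - 42·14 = 1044 - 588 = 456
k: 42·(-21) - (-41)·36 = -882 - (-1476) = 594
DE × DF = (35, 456, 594)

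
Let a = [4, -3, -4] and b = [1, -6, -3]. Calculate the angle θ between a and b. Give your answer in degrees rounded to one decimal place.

38.5

a · b = 4·1 + (-3)·(-6) + (-4)·(-3) = 4 + 18 + 12 = 34
|a|² = 16 + 9 + 16 = 41,  |a| = √41 ≈ 6.403124
|b|² = 1 + 36 + 9 = 46,  |b| = √46 ≈ 6.782330
cos θ = 34 / (6.403124 · 6.782330) ≈ 0.78290
θ = arccos(0.78290) ≈ 38.5°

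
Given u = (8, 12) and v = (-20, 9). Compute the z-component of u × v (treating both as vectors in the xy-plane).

8·9 - 12·(-20) = 72 - (-240) = 312

312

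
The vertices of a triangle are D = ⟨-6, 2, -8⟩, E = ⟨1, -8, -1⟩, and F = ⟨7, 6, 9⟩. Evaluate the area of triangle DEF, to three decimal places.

DE = (7, -10, 7),  DF = (13, 4, 17)
i: (-10)·17 - 7·4 = -170 - 28 = -198
j: 7·13 - 7·17 = 91 - 119 = -28
k: 7·4 - (-10)·13 = 28 - (-130) = 158
DE × DF = (-198, -28, 158)
|DE × DF| = √64952 ≈ 254.8568
area = ½ · 254.8568 ≈ 127.428

127.428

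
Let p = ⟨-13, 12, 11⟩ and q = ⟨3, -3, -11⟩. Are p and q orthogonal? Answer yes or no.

no

p · q = (-13)·3 + 12·(-3) + 11·(-11) = -39 - 36 - 121 = -196
Nonzero, so the vectors are not orthogonal.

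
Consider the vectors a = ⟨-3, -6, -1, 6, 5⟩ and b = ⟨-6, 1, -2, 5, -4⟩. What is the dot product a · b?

24

a · b = (-3)·(-6) + (-6)·1 + (-1)·(-2) + 6·5 + 5·(-4) = 18 - 6 + 2 + 30 - 20 = 24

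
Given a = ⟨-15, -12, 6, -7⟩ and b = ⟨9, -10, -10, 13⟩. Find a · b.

-166

a · b = (-15)·9 + (-12)·(-10) + 6·(-10) + (-7)·13 = -135 + 120 - 60 - 91 = -166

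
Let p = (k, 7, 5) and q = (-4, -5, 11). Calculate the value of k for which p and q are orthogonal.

5

p · q = k·(-4) + 7·(-5) + 5·11 = 20 - 4k
Set equal to 0: -4k = -20, so k = 5.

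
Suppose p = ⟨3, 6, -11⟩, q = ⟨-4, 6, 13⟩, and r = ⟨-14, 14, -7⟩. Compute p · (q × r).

-2240

q × r:
i: 6·(-7) - 13·14 = -42 - 182 = -224
j: 13·(-14) - (-4)·(-7) = -182 - 28 = -210
k: (-4)·14 - 6·(-14) = -56 - (-84) = 28
q × r = (-224, -210, 28)
p · (q × r) = 3·(-224) + 6·(-210) + (-11)·28 = -672 - 1260 - 308 = -2240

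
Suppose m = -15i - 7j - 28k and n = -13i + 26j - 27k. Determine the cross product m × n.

i: (-7)·(-27) - (-28)·26 = 189 - (-728) = 917
j: (-28)·(-13) - (-15)·(-27) = 364 - 405 = -41
k: (-15)·26 - (-7)·(-13) = -390 - 91 = -481
m × n = (917, -41, -481)

(917, -41, -481)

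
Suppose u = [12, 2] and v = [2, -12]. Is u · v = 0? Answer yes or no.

yes

u · v = 12·2 + 2·(-12) = 24 - 24 = 0
Zero, so the vectors are orthogonal.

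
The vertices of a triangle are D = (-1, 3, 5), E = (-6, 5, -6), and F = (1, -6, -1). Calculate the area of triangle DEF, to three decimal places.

64.626

DE = (-5, 2, -11),  DF = (2, -9, -6)
i: 2·(-6) - (-11)·(-9) = -12 - 99 = -111
j: (-11)·2 - (-5)·(-6) = -22 - 30 = -52
k: (-5)·(-9) - 2·2 = 45 - 4 = 41
DE × DF = (-111, -52, 41)
|DE × DF| = √16706 ≈ 129.2517
area = ½ · 129.2517 ≈ 64.626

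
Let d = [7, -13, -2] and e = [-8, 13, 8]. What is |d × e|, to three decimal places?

i: (-13)·8 - (-2)·13 = -104 - (-26) = -78
j: (-2)·(-8) - 7·8 = 16 - 56 = -40
k: 7·13 - (-13)·(-8) = 91 - 104 = -13
d × e = (-78, -40, -13)
|d × e| = √((-78)² + (-40)² + (-13)²) = √7853 ≈ 88.6172

88.617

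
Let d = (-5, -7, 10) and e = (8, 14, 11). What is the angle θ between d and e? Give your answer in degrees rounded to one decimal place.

96.2

d · e = (-5)·8 + (-7)·14 + 10·11 = -40 - 98 + 110 = -28
|d|² = 25 + 49 + 100 = 174,  |d| = √174 ≈ 13.190906
|e|² = 64 + 196 + 121 = 381,  |e| = √381 ≈ 19.519221
cos θ = -28 / (13.190906 · 19.519221) ≈ -0.10875
θ = arccos(-0.10875) ≈ 96.2°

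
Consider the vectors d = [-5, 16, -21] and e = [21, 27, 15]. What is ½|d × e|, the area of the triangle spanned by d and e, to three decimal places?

501.758

i: 16·15 - (-21)·27 = 240 - (-567) = 807
j: (-21)·21 - (-5)·15 = -441 - (-75) = -366
k: (-5)·27 - 16·21 = -135 - 336 = -471
d × e = (807, -366, -471)
|d × e| = √(807² + (-366)² + (-471)²) = √1007046 ≈ 1003.5168
area = ½ · 1003.5168 ≈ 501.758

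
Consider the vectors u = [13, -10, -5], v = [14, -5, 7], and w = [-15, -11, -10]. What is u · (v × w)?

2446

v × w:
i: (-5)·(-10) - 7·(-11) = 50 - (-77) = 127
j: 7·(-15) - 14·(-10) = -105 - (-140) = 35
k: 14·(-11) - (-5)·(-15) = -154 - 75 = -229
v × w = (127, 35, -229)
u · (v × w) = 13·127 + (-10)·35 + (-5)·(-229) = 1651 - 350 + 1145 = 2446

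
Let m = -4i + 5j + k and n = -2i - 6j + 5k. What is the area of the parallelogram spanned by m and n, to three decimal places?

i: 5·5 - 1·(-6) = 25 - (-6) = 31
j: 1·(-2) - (-4)·5 = -2 - (-20) = 18
k: (-4)·(-6) - 5·(-2) = 24 - (-10) = 34
m × n = (31, 18, 34)
|m × n| = √(31² + 18² + 34²) = √2441 ≈ 49.4065

49.406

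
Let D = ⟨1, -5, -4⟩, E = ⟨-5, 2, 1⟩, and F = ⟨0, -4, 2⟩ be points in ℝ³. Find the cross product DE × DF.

(37, 31, 1)

DE = (-6, 7, 5)
DF = (-1, 1, 6)
i: 7·6 - 5·1 = 42 - 5 = 37
j: 5·(-1) - (-6)·6 = -5 - (-36) = 31
k: (-6)·1 - 7·(-1) = -6 - (-7) = 1
DE × DF = (37, 31, 1)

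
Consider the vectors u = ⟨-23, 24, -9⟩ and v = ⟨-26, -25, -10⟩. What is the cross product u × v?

i: 24·(-10) - (-9)·(-25) = -240 - 225 = -465
j: (-9)·(-26) - (-23)·(-10) = 234 - 230 = 4
k: (-23)·(-25) - 24·(-26) = 575 - (-624) = 1199
u × v = (-465, 4, 1199)

(-465, 4, 1199)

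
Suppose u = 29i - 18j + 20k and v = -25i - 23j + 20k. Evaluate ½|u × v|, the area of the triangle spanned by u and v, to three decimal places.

i: (-18)·20 - 20·(-23) = -360 - (-460) = 100
j: 20·(-25) - 29·20 = -500 - 580 = -1080
k: 29·(-23) - (-18)·(-25) = -667 - 450 = -1117
u × v = (100, -1080, -1117)
|u × v| = √(100² + (-1080)² + (-1117)²) = √2424089 ≈ 1556.9486
area = ½ · 1556.9486 ≈ 778.474

778.474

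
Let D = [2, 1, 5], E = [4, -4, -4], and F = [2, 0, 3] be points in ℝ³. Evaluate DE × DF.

DE = (2, -5, -9)
DF = (0, -1, -2)
i: (-5)·(-2) - (-9)·(-1) = 10 - 9 = 1
j: (-9)·0 - 2·(-2) = 0 - (-4) = 4
k: 2·(-1) - (-5)·0 = -2 - 0 = -2
DE × DF = (1, 4, -2)

(1, 4, -2)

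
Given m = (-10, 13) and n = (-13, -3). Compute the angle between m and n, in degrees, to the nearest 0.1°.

m · n = (-10)·(-13) + 13·(-3) = 130 - 39 = 91
|m|² = 100 + 169 = 269,  |m| = √269 ≈ 16.401219
|n|² = 169 + 9 = 178,  |n| = √178 ≈ 13.341664
cos θ = 91 / (16.401219 · 13.341664) ≈ 0.41587
θ = arccos(0.41587) ≈ 65.4°

65.4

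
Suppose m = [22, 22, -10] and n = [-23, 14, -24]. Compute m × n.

(-388, 758, 814)

i: 22·(-24) - (-10)·14 = -528 - (-140) = -388
j: (-10)·(-23) - 22·(-24) = 230 - (-528) = 758
k: 22·14 - 22·(-23) = 308 - (-506) = 814
m × n = (-388, 758, 814)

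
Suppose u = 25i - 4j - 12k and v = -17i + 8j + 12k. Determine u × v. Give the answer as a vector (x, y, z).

(48, -96, 132)

i: (-4)·12 - (-12)·8 = -48 - (-96) = 48
j: (-12)·(-17) - 25·12 = 204 - 300 = -96
k: 25·8 - (-4)·(-17) = 200 - 68 = 132
u × v = (48, -96, 132)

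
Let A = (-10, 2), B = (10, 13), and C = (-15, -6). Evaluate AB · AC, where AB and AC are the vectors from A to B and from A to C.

-188

AB = B − A = (20, 11)
AC = C − A = (-5, -8)
AB · AC = 20·(-5) + 11·(-8) = -100 - 88 = -188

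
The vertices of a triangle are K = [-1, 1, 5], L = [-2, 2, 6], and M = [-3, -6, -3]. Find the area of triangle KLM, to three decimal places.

KL = (-1, 1, 1),  KM = (-2, -7, -8)
i: 1·(-8) - 1·(-7) = -8 - (-7) = -1
j: 1·(-2) - (-1)·(-8) = -2 - 8 = -10
k: (-1)·(-7) - 1·(-2) = 7 - (-2) = 9
KL × KM = (-1, -10, 9)
|KL × KM| = √182 ≈ 13.4907
area = ½ · 13.4907 ≈ 6.745

6.745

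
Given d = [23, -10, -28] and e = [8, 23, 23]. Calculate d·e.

-690

d · e = 23·8 + (-10)·23 + (-28)·23 = 184 - 230 - 644 = -690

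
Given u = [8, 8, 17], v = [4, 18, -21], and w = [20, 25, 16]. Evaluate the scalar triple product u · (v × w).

-1788

v × w:
i: 18·16 - (-21)·25 = 288 - (-525) = 813
j: (-21)·20 - 4·16 = -420 - 64 = -484
k: 4·25 - 18·20 = 100 - 360 = -260
v × w = (813, -484, -260)
u · (v × w) = 8·813 + 8·(-484) + 17·(-260) = 6504 - 3872 - 4420 = -1788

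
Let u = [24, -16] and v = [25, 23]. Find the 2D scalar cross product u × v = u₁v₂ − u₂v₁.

952

24·23 - (-16)·25 = 552 - (-400) = 952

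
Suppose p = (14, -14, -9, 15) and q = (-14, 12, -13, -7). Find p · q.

-352

p · q = 14·(-14) + (-14)·12 + (-9)·(-13) + 15·(-7) = -196 - 168 + 117 - 105 = -352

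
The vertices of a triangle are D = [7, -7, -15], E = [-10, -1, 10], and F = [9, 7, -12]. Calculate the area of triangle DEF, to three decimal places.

DE = (-17, 6, 25),  DF = (2, 14, 3)
i: 6·3 - 25·14 = 18 - 350 = -332
j: 25·2 - (-17)·3 = 50 - (-51) = 101
k: (-17)·14 - 6·2 = -238 - 12 = -250
DE × DF = (-332, 101, -250)
|DE × DF| = √182925 ≈ 427.6973
area = ½ · 427.6973 ≈ 213.849

213.849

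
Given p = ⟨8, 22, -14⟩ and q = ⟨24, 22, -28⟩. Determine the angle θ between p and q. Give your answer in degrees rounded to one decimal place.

24.2

p · q = 8·24 + 22·22 + (-14)·(-28) = 192 + 484 + 392 = 1068
|p|² = 64 + 484 + 196 = 744,  |p| = √744 ≈ 27.276363
|q|² = 576 + 484 + 784 = 1844,  |q| = √1844 ≈ 42.941821
cos θ = 1068 / (27.276363 · 42.941821) ≈ 0.91181
θ = arccos(0.91181) ≈ 24.2°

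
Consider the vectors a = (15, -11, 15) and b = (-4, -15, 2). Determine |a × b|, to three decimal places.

i: (-11)·2 - 15·(-15) = -22 - (-225) = 203
j: 15·(-4) - 15·2 = -60 - 30 = -90
k: 15·(-15) - (-11)·(-4) = -225 - 44 = -269
a × b = (203, -90, -269)
|a × b| = √(203² + (-90)² + (-269)²) = √121670 ≈ 348.8123

348.812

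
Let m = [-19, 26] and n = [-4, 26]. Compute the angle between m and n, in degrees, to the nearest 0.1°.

27.4

m · n = (-19)·(-4) + 26·26 = 76 + 676 = 752
|m|² = 361 + 676 = 1037,  |m| = √1037 ≈ 32.202484
|n|² = 16 + 676 = 692,  |n| = √692 ≈ 26.305893
cos θ = 752 / (32.202484 · 26.305893) ≈ 0.88772
θ = arccos(0.88772) ≈ 27.4°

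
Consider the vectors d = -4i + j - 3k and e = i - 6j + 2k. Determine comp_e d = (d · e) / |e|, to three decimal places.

-2.499

d · e = (-4)·1 + 1·(-6) + (-3)·2 = -4 - 6 - 6 = -16
|e| = √(1 + 36 + 4) = √41 ≈ 6.4031
comp_e d = -16 / √41 ≈ -2.499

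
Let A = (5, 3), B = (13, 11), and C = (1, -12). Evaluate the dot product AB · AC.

AB = B − A = (8, 8)
AC = C − A = (-4, -15)
AB · AC = 8·(-4) + 8·(-15) = -32 - 120 = -152

-152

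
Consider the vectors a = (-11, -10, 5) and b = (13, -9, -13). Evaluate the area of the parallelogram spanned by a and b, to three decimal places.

298.580

i: (-10)·(-13) - 5·(-9) = 130 - (-45) = 175
j: 5·13 - (-11)·(-13) = 65 - 143 = -78
k: (-11)·(-9) - (-10)·13 = 99 - (-130) = 229
a × b = (175, -78, 229)
|a × b| = √(175² + (-78)² + 229²) = √89150 ≈ 298.5800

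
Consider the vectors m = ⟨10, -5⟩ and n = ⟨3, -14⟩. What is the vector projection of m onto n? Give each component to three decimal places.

(1.463, -6.829)

m · n = 10·3 + (-5)·(-14) = 30 + 70 = 100
|n|² = 9 + 196 = 205
proj_n m = (100/205) · (3, -14) ≈ (1.463, -6.829)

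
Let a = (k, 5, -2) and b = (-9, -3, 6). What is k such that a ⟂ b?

a · b = k·(-9) + 5·(-3) + (-2)·6 = -27 - 9k
Set equal to 0: -9k = 27, so k = -3.

-3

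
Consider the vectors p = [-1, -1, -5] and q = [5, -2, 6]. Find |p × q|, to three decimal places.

25.807

i: (-1)·6 - (-5)·(-2) = -6 - 10 = -16
j: (-5)·5 - (-1)·6 = -25 - (-6) = -19
k: (-1)·(-2) - (-1)·5 = 2 - (-5) = 7
p × q = (-16, -19, 7)
|p × q| = √((-16)² + (-19)² + 7²) = √666 ≈ 25.8070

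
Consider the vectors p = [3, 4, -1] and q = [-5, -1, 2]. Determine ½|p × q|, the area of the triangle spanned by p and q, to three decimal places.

9.206

i: 4·2 - (-1)·(-1) = 8 - 1 = 7
j: (-1)·(-5) - 3·2 = 5 - 6 = -1
k: 3·(-1) - 4·(-5) = -3 - (-20) = 17
p × q = (7, -1, 17)
|p × q| = √(7² + (-1)² + 17²) = √339 ≈ 18.4120
area = ½ · 18.4120 ≈ 9.206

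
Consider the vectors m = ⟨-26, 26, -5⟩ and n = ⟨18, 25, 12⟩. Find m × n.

(437, 222, -1118)

i: 26·12 - (-5)·25 = 312 - (-125) = 437
j: (-5)·18 - (-26)·12 = -90 - (-312) = 222
k: (-26)·25 - 26·18 = -650 - 468 = -1118
m × n = (437, 222, -1118)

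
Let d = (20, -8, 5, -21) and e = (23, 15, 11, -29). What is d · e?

d · e = 20·23 + (-8)·15 + 5·11 + (-21)·(-29) = 460 - 120 + 55 + 609 = 1004

1004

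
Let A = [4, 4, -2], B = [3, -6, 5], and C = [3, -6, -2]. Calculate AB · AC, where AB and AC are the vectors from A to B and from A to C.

AB = B − A = (-1, -10, 7)
AC = C − A = (-1, -10, 0)
AB · AC = (-1)·(-1) + (-10)·(-10) + 7·0 = 1 + 100 + 0 = 101

101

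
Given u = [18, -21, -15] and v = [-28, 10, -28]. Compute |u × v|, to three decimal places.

i: (-21)·(-28) - (-15)·10 = 588 - (-150) = 738
j: (-15)·(-28) - 18·(-28) = 420 - (-504) = 924
k: 18·10 - (-21)·(-28) = 180 - 588 = -408
u × v = (738, 924, -408)
|u × v| = √(738² + 924² + (-408)²) = √1564884 ≈ 1250.9532

1250.953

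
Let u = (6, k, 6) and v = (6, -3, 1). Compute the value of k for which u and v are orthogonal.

14

u · v = 6·6 + k·(-3) + 6·1 = 42 - 3k
Set equal to 0: -3k = -42, so k = 14.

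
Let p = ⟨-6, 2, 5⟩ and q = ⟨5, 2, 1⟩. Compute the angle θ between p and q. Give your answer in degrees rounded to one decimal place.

p · q = (-6)·5 + 2·2 + 5·1 = -30 + 4 + 5 = -21
|p|² = 36 + 4 + 25 = 65,  |p| = √65 ≈ 8.062258
|q|² = 25 + 4 + 1 = 30,  |q| = √30 ≈ 5.477226
cos θ = -21 / (8.062258 · 5.477226) ≈ -0.47556
θ = arccos(-0.47556) ≈ 118.4°

118.4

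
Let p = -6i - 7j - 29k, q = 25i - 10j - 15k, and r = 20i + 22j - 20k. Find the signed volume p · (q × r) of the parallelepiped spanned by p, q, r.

-26330

q × r:
i: (-10)·(-20) - (-15)·22 = 200 - (-330) = 530
j: (-15)·20 - 25·(-20) = -300 - (-500) = 200
k: 25·22 - (-10)·20 = 550 - (-200) = 750
q × r = (530, 200, 750)
p · (q × r) = (-6)·530 + (-7)·200 + (-29)·750 = -3180 - 1400 - 21750 = -26330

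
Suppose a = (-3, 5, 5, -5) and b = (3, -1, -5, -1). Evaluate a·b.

-34

a · b = (-3)·3 + 5·(-1) + 5·(-5) + (-5)·(-1) = -9 - 5 - 25 + 5 = -34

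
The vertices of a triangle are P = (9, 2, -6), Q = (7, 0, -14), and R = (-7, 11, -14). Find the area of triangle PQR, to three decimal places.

75.478

PQ = (-2, -2, -8),  PR = (-16, 9, -8)
i: (-2)·(-8) - (-8)·9 = 16 - (-72) = 88
j: (-8)·(-16) - (-2)·(-8) = 128 - 16 = 112
k: (-2)·9 - (-2)·(-16) = -18 - 32 = -50
PQ × PR = (88, 112, -50)
|PQ × PR| = √22788 ≈ 150.9569
area = ½ · 150.9569 ≈ 75.478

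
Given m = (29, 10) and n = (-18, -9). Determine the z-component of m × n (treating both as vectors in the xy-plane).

-81

29·(-9) - 10·(-18) = -261 - (-180) = -81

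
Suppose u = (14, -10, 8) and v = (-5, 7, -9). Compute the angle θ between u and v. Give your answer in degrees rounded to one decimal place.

u · v = 14·(-5) + (-10)·7 + 8·(-9) = -70 - 70 - 72 = -212
|u|² = 196 + 100 + 64 = 360,  |u| = √360 ≈ 18.973666
|v|² = 25 + 49 + 81 = 155,  |v| = √155 ≈ 12.449900
cos θ = -212 / (18.973666 · 12.449900) ≈ -0.89747
θ = arccos(-0.89747) ≈ 153.8°

153.8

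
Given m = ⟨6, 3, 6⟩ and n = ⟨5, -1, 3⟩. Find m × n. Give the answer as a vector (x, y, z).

i: 3·3 - 6·(-1) = 9 - (-6) = 15
j: 6·5 - 6·3 = 30 - 18 = 12
k: 6·(-1) - 3·5 = -6 - 15 = -21
m × n = (15, 12, -21)

(15, 12, -21)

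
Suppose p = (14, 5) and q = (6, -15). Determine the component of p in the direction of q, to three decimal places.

p · q = 14·6 + 5·(-15) = 84 - 75 = 9
|q| = √(36 + 225) = √261 ≈ 16.1555
comp_q p = 9 / √261 ≈ 0.557

0.557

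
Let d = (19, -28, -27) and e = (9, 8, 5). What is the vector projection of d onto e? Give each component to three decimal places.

d · e = 19·9 + (-28)·8 + (-27)·5 = 171 - 224 - 135 = -188
|e|² = 81 + 64 + 25 = 170
proj_e d = (-188/170) · (9, 8, 5) ≈ (-9.953, -8.847, -5.529)

(-9.953, -8.847, -5.529)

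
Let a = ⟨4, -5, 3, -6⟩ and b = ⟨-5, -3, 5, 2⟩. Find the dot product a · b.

-2

a · b = 4·(-5) + (-5)·(-3) + 3·5 + (-6)·2 = -20 + 15 + 15 - 12 = -2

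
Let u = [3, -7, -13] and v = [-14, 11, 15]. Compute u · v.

-314

u · v = 3·(-14) + (-7)·11 + (-13)·15 = -42 - 77 - 195 = -314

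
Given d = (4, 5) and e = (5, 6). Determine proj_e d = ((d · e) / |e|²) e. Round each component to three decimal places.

d · e = 4·5 + 5·6 = 20 + 30 = 50
|e|² = 25 + 36 = 61
proj_e d = (50/61) · (5, 6) ≈ (4.098, 4.918)

(4.098, 4.918)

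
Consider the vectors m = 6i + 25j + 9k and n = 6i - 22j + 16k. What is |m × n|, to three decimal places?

662.489

i: 25·16 - 9·(-22) = 400 - (-198) = 598
j: 9·6 - 6·16 = 54 - 96 = -42
k: 6·(-22) - 25·6 = -132 - 150 = -282
m × n = (598, -42, -282)
|m × n| = √(598² + (-42)² + (-282)²) = √438892 ≈ 662.4892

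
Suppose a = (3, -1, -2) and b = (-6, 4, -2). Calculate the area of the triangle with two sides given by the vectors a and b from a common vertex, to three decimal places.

10.724

i: (-1)·(-2) - (-2)·4 = 2 - (-8) = 10
j: (-2)·(-6) - 3·(-2) = 12 - (-6) = 18
k: 3·4 - (-1)·(-6) = 12 - 6 = 6
a × b = (10, 18, 6)
|a × b| = √(10² + 18² + 6²) = √460 ≈ 21.4476
area = ½ · 21.4476 ≈ 10.724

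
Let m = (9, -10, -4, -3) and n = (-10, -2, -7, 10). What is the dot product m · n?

-72

m · n = 9·(-10) + (-10)·(-2) + (-4)·(-7) + (-3)·10 = -90 + 20 + 28 - 30 = -72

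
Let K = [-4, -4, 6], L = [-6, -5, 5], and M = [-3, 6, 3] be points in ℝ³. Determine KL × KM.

KL = (-2, -1, -1)
KM = (1, 10, -3)
i: (-1)·(-3) - (-1)·10 = 3 - (-10) = 13
j: (-1)·1 - (-2)·(-3) = -1 - 6 = -7
k: (-2)·10 - (-1)·1 = -20 - (-1) = -19
KL × KM = (13, -7, -19)

(13, -7, -19)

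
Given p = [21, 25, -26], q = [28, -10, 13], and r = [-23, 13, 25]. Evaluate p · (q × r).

q × r:
i: (-10)·25 - 13·13 = -250 - 169 = -419
j: 13·(-23) - 28·25 = -299 - 700 = -999
k: 28·13 - (-10)·(-23) = 364 - 230 = 134
q × r = (-419, -999, 134)
p · (q × r) = 21·(-419) + 25·(-999) + (-26)·134 = -8799 - 24975 - 3484 = -37258

-37258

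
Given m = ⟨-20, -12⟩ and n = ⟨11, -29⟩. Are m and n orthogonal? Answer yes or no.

m · n = (-20)·11 + (-12)·(-29) = -220 + 348 = 128
Nonzero, so the vectors are not orthogonal.

no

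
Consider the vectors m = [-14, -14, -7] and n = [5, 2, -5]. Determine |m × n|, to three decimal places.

140.872

i: (-14)·(-5) - (-7)·2 = 70 - (-14) = 84
j: (-7)·5 - (-14)·(-5) = -35 - 70 = -105
k: (-14)·2 - (-14)·5 = -28 - (-70) = 42
m × n = (84, -105, 42)
|m × n| = √(84² + (-105)² + 42²) = √19845 ≈ 140.8723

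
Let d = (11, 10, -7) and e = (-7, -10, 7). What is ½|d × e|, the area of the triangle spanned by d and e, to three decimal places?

24.413

i: 10·7 - (-7)·(-10) = 70 - 70 = 0
j: (-7)·(-7) - 11·7 = 49 - 77 = -28
k: 11·(-10) - 10·(-7) = -110 - (-70) = -40
d × e = (0, -28, -40)
|d × e| = √(0² + (-28)² + (-40)²) = √2384 ≈ 48.8262
area = ½ · 48.8262 ≈ 24.413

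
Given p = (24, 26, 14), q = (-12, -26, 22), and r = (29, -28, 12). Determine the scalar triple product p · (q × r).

q × r:
i: (-26)·12 - 22·(-28) = -312 - (-616) = 304
j: 22·29 - (-12)·12 = 638 - (-144) = 782
k: (-12)·(-28) - (-26)·29 = 336 - (-754) = 1090
q × r = (304, 782, 1090)
p · (q × r) = 24·304 + 26·782 + 14·1090 = 7296 + 20332 + 15260 = 42888

42888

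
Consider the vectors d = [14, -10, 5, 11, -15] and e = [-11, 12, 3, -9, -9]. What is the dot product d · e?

d · e = 14·(-11) + (-10)·12 + 5·3 + 11·(-9) + (-15)·(-9) = -154 - 120 + 15 - 99 + 135 = -223

-223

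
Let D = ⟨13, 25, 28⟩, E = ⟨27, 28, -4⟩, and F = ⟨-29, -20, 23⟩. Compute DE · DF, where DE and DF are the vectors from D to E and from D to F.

DE = E − D = (14, 3, -32)
DF = F − D = (-42, -45, -5)
DE · DF = 14·(-42) + 3·(-45) + (-32)·(-5) = -588 - 135 + 160 = -563

-563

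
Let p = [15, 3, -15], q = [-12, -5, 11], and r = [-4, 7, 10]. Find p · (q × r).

q × r:
i: (-5)·10 - 11·7 = -50 - 77 = -127
j: 11·(-4) - (-12)·10 = -44 - (-120) = 76
k: (-12)·7 - (-5)·(-4) = -84 - 20 = -104
q × r = (-127, 76, -104)
p · (q × r) = 15·(-127) + 3·76 + (-15)·(-104) = -1905 + 228 + 1560 = -117

-117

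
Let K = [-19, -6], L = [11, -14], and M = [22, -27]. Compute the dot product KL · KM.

KL = L − K = (30, -8)
KM = M − K = (41, -21)
KL · KM = 30·41 + (-8)·(-21) = 1230 + 168 = 1398

1398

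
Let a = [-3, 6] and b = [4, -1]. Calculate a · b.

a · b = (-3)·4 + 6·(-1) = -12 - 6 = -18

-18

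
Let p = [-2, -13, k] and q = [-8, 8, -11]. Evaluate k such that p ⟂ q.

p · q = (-2)·(-8) + (-13)·8 + k·(-11) = -88 - 11k
Set equal to 0: -11k = 88, so k = -8.

-8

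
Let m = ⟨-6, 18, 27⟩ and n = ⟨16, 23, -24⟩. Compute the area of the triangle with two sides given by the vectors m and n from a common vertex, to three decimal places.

585.924

i: 18·(-24) - 27·23 = -432 - 621 = -1053
j: 27·16 - (-6)·(-24) = 432 - 144 = 288
k: (-6)·23 - 18·16 = -138 - 288 = -426
m × n = (-1053, 288, -426)
|m × n| = √((-1053)² + 288² + (-426)²) = √1373229 ≈ 1171.8485
area = ½ · 1171.8485 ≈ 585.924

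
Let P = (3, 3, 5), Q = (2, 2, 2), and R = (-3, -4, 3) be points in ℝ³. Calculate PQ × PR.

(-19, 16, 1)

PQ = (-1, -1, -3)
PR = (-6, -7, -2)
i: (-1)·(-2) - (-3)·(-7) = 2 - 21 = -19
j: (-3)·(-6) - (-1)·(-2) = 18 - 2 = 16
k: (-1)·(-7) - (-1)·(-6) = 7 - 6 = 1
PQ × PR = (-19, 16, 1)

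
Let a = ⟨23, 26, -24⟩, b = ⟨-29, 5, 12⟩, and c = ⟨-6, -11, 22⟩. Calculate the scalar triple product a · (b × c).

b × c:
i: 5·22 - 12·(-11) = 110 - (-132) = 242
j: 12·(-6) - (-29)·22 = -72 - (-638) = 566
k: (-29)·(-11) - 5·(-6) = 319 - (-30) = 349
b × c = (242, 566, 349)
a · (b × c) = 23·242 + 26·566 + (-24)·349 = 5566 + 14716 - 8376 = 11906

11906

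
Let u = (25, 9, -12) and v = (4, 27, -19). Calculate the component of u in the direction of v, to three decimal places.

u · v = 25·4 + 9·27 + (-12)·(-19) = 100 + 243 + 228 = 571
|v| = √(16 + 729 + 361) = √1106 ≈ 33.2566
comp_v u = 571 / √1106 ≈ 17.170

17.170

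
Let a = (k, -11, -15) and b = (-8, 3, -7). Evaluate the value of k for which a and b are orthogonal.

9

a · b = k·(-8) + (-11)·3 + (-15)·(-7) = 72 - 8k
Set equal to 0: -8k = -72, so k = 9.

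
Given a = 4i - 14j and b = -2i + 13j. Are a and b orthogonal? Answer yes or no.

no

a · b = 4·(-2) + (-14)·13 = -8 - 182 = -190
Nonzero, so the vectors are not orthogonal.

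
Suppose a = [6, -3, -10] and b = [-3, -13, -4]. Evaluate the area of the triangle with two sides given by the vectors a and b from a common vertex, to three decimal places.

78.117

i: (-3)·(-4) - (-10)·(-13) = 12 - 130 = -118
j: (-10)·(-3) - 6·(-4) = 30 - (-24) = 54
k: 6·(-13) - (-3)·(-3) = -78 - 9 = -87
a × b = (-118, 54, -87)
|a × b| = √((-118)² + 54² + (-87)²) = √24409 ≈ 156.2338
area = ½ · 156.2338 ≈ 78.117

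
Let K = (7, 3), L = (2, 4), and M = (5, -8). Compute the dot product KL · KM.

KL = L − K = (-5, 1)
KM = M − K = (-2, -11)
KL · KM = (-5)·(-2) + 1·(-11) = 10 - 11 = -1

-1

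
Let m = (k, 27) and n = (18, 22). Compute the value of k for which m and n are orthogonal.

-33

m · n = k·18 + 27·22 = 594 + 18k
Set equal to 0: 18k = -594, so k = -33.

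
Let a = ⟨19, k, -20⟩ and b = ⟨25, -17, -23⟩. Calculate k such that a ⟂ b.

a · b = 19·25 + k·(-17) + (-20)·(-23) = 935 - 17k
Set equal to 0: -17k = -935, so k = 55.

55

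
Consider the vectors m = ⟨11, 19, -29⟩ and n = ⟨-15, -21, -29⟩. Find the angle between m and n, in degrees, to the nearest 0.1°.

78.7

m · n = 11·(-15) + 19·(-21) + (-29)·(-29) = -165 - 399 + 841 = 277
|m|² = 121 + 361 + 841 = 1323,  |m| = √1323 ≈ 36.373067
|n|² = 225 + 441 + 841 = 1507,  |n| = √1507 ≈ 38.820098
cos θ = 277 / (36.373067 · 38.820098) ≈ 0.19617
θ = arccos(0.19617) ≈ 78.7°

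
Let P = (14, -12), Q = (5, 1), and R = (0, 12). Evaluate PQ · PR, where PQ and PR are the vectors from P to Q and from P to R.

438

PQ = Q − P = (-9, 13)
PR = R − P = (-14, 24)
PQ · PR = (-9)·(-14) + 13·24 = 126 + 312 = 438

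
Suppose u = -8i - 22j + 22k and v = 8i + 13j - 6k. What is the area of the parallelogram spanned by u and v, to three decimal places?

212.800

i: (-22)·(-6) - 22·13 = 132 - 286 = -154
j: 22·8 - (-8)·(-6) = 176 - 48 = 128
k: (-8)·13 - (-22)·8 = -104 - (-176) = 72
u × v = (-154, 128, 72)
|u × v| = √((-154)² + 128² + 72²) = √45284 ≈ 212.8004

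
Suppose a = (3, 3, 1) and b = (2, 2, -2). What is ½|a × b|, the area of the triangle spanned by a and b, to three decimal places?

5.657

i: 3·(-2) - 1·2 = -6 - 2 = -8
j: 1·2 - 3·(-2) = 2 - (-6) = 8
k: 3·2 - 3·2 = 6 - 6 = 0
a × b = (-8, 8, 0)
|a × b| = √((-8)² + 8² + 0²) = √128 ≈ 11.3137
area = ½ · 11.3137 ≈ 5.657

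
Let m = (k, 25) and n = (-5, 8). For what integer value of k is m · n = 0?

m · n = k·(-5) + 25·8 = 200 - 5k
Set equal to 0: -5k = -200, so k = 40.

40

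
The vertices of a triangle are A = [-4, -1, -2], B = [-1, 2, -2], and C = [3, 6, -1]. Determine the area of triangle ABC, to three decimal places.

AB = (3, 3, 0),  AC = (7, 7, 1)
i: 3·1 - 0·7 = 3 - 0 = 3
j: 0·7 - 3·1 = 0 - 3 = -3
k: 3·7 - 3·7 = 21 - 21 = 0
AB × AC = (3, -3, 0)
|AB × AC| = √18 ≈ 4.2426
area = ½ · 4.2426 ≈ 2.121

2.121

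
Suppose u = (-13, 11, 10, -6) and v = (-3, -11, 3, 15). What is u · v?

u · v = (-13)·(-3) + 11·(-11) + 10·3 + (-6)·15 = 39 - 121 + 30 - 90 = -142

-142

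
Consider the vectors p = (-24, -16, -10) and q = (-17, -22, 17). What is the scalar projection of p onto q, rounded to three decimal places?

p · q = (-24)·(-17) + (-16)·(-22) + (-10)·17 = 408 + 352 - 170 = 590
|q| = √(289 + 484 + 289) = √1062 ≈ 32.5883
comp_q p = 590 / √1062 ≈ 18.105

18.105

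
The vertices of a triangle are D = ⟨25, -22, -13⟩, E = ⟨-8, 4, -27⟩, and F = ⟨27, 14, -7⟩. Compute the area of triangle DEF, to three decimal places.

707.478

DE = (-33, 26, -14),  DF = (2, 36, 6)
i: 26·6 - (-14)·36 = 156 - (-504) = 660
j: (-14)·2 - (-33)·6 = -28 - (-198) = 170
k: (-33)·36 - 26·2 = -1188 - 52 = -1240
DE × DF = (660, 170, -1240)
|DE × DF| = √2002100 ≈ 1414.9558
area = ½ · 1414.9558 ≈ 707.478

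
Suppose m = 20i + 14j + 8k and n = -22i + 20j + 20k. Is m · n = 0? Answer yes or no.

m · n = 20·(-22) + 14·20 + 8·20 = -440 + 280 + 160 = 0
Zero, so the vectors are orthogonal.

yes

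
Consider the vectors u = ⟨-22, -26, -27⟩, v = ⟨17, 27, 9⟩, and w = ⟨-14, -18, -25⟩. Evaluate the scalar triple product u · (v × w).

v × w:
i: 27·(-25) - 9·(-18) = -675 - (-162) = -513
j: 9·(-14) - 17·(-25) = -126 - (-425) = 299
k: 17·(-18) - 27·(-14) = -306 - (-378) = 72
v × w = (-513, 299, 72)
u · (v × w) = (-22)·(-513) + (-26)·299 + (-27)·72 = 11286 - 7774 - 1944 = 1568

1568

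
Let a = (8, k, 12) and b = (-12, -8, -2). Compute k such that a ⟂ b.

-15

a · b = 8·(-12) + k·(-8) + 12·(-2) = -120 - 8k
Set equal to 0: -8k = 120, so k = -15.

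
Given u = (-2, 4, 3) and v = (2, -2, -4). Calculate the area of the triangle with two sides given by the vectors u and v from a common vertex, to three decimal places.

5.477

i: 4·(-4) - 3·(-2) = -16 - (-6) = -10
j: 3·2 - (-2)·(-4) = 6 - 8 = -2
k: (-2)·(-2) - 4·2 = 4 - 8 = -4
u × v = (-10, -2, -4)
|u × v| = √((-10)² + (-2)² + (-4)²) = √120 ≈ 10.9545
area = ½ · 10.9545 ≈ 5.477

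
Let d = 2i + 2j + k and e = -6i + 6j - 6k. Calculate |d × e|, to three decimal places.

30.594

i: 2·(-6) - 1·6 = -12 - 6 = -18
j: 1·(-6) - 2·(-6) = -6 - (-12) = 6
k: 2·6 - 2·(-6) = 12 - (-12) = 24
d × e = (-18, 6, 24)
|d × e| = √((-18)² + 6² + 24²) = √936 ≈ 30.5941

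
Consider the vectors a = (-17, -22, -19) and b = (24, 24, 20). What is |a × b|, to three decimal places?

i: (-22)·20 - (-19)·24 = -440 - (-456) = 16
j: (-19)·24 - (-17)·20 = -456 - (-340) = -116
k: (-17)·24 - (-22)·24 = -408 - (-528) = 120
a × b = (16, -116, 120)
|a × b| = √(16² + (-116)² + 120²) = √28112 ≈ 167.6663

167.666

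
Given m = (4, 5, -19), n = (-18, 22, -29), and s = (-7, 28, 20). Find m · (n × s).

n × s:
i: 22·20 - (-29)·28 = 440 - (-812) = 1252
j: (-29)·(-7) - (-18)·20 = 203 - (-360) = 563
k: (-18)·28 - 22·(-7) = -504 - (-154) = -350
n × s = (1252, 563, -350)
m · (n × s) = 4·1252 + 5·563 + (-19)·(-350) = 5008 + 2815 + 6650 = 14473

14473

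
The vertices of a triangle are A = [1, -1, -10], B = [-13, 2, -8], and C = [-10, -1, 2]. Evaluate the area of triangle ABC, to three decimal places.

76.976

AB = (-14, 3, 2),  AC = (-11, 0, 12)
i: 3·12 - 2·0 = 36 - 0 = 36
j: 2·(-11) - (-14)·12 = -22 - (-168) = 146
k: (-14)·0 - 3·(-11) = 0 - (-33) = 33
AB × AC = (36, 146, 33)
|AB × AC| = √23701 ≈ 153.9513
area = ½ · 153.9513 ≈ 76.976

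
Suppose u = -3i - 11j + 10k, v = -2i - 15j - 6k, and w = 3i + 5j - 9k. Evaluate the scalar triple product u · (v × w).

v × w:
i: (-15)·(-9) - (-6)·5 = 135 - (-30) = 165
j: (-6)·3 - (-2)·(-9) = -18 - 18 = -36
k: (-2)·5 - (-15)·3 = -10 - (-45) = 35
v × w = (165, -36, 35)
u · (v × w) = (-3)·165 + (-11)·(-36) + 10·35 = -495 + 396 + 350 = 251

251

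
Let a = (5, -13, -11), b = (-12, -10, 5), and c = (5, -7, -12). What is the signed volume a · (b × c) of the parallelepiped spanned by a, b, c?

b × c:
i: (-10)·(-12) - 5·(-7) = 120 - (-35) = 155
j: 5·5 - (-12)·(-12) = 25 - 144 = -119
k: (-12)·(-7) - (-10)·5 = 84 - (-50) = 134
b × c = (155, -119, 134)
a · (b × c) = 5·155 + (-13)·(-119) + (-11)·134 = 775 + 1547 - 1474 = 848

848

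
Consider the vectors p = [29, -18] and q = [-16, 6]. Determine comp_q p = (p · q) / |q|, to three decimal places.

-33.474

p · q = 29·(-16) + (-18)·6 = -464 - 108 = -572
|q| = √(256 + 36) = √292 ≈ 17.0880
comp_q p = -572 / √292 ≈ -33.474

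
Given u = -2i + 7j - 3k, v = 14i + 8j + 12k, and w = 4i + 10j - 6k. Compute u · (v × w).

v × w:
i: 8·(-6) - 12·10 = -48 - 120 = -168
j: 12·4 - 14·(-6) = 48 - (-84) = 132
k: 14·10 - 8·4 = 140 - 32 = 108
v × w = (-168, 132, 108)
u · (v × w) = (-2)·(-168) + 7·132 + (-3)·108 = 336 + 924 - 324 = 936

936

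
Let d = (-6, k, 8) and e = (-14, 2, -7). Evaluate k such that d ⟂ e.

-14

d · e = (-6)·(-14) + k·2 + 8·(-7) = 28 + 2k
Set equal to 0: 2k = -28, so k = -14.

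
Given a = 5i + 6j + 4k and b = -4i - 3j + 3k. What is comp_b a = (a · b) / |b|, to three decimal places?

-4.459

a · b = 5·(-4) + 6·(-3) + 4·3 = -20 - 18 + 12 = -26
|b| = √(16 + 9 + 9) = √34 ≈ 5.8310
comp_b a = -26 / √34 ≈ -4.459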